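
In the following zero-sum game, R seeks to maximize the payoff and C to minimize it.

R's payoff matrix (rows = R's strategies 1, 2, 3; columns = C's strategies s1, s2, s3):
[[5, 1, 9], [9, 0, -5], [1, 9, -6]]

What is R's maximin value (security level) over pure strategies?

1

The worst-case payoff for each row is 1: 1, 2: -5, 3: -6.
The best of these is 1.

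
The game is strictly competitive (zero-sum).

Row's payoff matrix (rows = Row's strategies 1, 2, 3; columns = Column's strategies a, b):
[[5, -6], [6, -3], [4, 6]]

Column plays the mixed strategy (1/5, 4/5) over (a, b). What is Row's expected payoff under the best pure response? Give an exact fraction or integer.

28/5

1: (5)·(1/5) + (-6)·(4/5) = -19/5.
2: (6)·(1/5) + (-3)·(4/5) = -6/5.
3: (4)·(1/5) + (6)·(4/5) = 28/5.
The best pure response is 3 with expected payoff 28/5.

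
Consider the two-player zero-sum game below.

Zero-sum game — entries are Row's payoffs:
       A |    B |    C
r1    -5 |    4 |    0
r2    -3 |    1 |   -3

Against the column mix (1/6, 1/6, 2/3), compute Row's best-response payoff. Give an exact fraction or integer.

r1: (-5)·(1/6) + (4)·(1/6) + (0)·(2/3) = -1/6.
r2: (-3)·(1/6) + (1)·(1/6) + (-3)·(2/3) = -7/3.
The best pure response is r1 with expected payoff -1/6.

-1/6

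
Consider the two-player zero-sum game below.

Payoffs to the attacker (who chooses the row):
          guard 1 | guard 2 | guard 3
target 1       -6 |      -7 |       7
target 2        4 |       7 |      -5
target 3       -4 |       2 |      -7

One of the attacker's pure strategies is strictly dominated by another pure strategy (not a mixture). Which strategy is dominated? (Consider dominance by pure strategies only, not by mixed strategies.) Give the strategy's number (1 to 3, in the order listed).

Compare target 3 with target 2: 4 > -4, 7 > 2, -5 > -7.
So target 2 strictly dominates target 3 for the attacker; target 3 is strictly dominated.

3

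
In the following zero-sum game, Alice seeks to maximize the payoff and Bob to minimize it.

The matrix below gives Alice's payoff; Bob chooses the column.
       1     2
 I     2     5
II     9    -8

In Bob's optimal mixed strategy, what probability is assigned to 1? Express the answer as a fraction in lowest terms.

13/20

Row minima are 2 and -8, so Alice's maximin is 2; column maxima are 9 and 5, so Bob's minimax is 5. These differ, so the equilibrium is in mixed strategies.
Let Bob play 1 with probability q. Alice is indifferent when 2q + 5(1−q) = 9q − 8(1−q), giving q = 13/20.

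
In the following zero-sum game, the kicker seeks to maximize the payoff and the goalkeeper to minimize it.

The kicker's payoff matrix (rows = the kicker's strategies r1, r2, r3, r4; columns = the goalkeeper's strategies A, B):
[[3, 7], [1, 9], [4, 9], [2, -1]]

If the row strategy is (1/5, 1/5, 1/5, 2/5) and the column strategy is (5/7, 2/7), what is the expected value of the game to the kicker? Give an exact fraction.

106/35

Against (5/7, 2/7), each row's expected payoff is r1: 29/7; r2: 23/7; r3: 38/7; r4: 8/7.
Taking the (1/5, 1/5, 1/5, 2/5)-weighted average: (1/5)·(29/7) + (1/5)·(23/7) + (1/5)·(38/7) + (2/5)·(8/7) = 106/35.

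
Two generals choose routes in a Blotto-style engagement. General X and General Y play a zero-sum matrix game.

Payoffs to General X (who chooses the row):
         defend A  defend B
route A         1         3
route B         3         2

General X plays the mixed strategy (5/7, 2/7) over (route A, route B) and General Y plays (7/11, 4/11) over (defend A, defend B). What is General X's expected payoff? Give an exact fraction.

Against (7/11, 4/11), each row's expected payoff is route A: 19/11; route B: 29/11.
Taking the (5/7, 2/7)-weighted average: (5/7)·(19/11) + (2/7)·(29/11) = 153/77.

153/77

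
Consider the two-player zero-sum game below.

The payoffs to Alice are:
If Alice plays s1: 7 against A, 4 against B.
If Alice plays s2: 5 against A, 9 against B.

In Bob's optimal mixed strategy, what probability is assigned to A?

Row minima are 4 and 5, so Alice's maximin is 5; column maxima are 7 and 9, so Bob's minimax is 7. These differ, so the equilibrium is in mixed strategies.
Let Bob play A with probability q. Alice is indifferent when 7q + 4(1−q) = 5q + 9(1−q), giving q = 5/7.

5/7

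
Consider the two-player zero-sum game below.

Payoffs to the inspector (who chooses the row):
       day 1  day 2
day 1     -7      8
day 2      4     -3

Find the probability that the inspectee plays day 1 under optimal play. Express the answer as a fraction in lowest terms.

1/2

Row minima are -7 and -3, so the inspector's maximin is -3; column maxima are 4 and 8, so the inspectee's minimax is 4. These differ, so the equilibrium is in mixed strategies.
Let the inspectee play day 1 with probability q. The inspector is indifferent when −7q + 8(1−q) = 4q − 3(1−q), giving q = 1/2.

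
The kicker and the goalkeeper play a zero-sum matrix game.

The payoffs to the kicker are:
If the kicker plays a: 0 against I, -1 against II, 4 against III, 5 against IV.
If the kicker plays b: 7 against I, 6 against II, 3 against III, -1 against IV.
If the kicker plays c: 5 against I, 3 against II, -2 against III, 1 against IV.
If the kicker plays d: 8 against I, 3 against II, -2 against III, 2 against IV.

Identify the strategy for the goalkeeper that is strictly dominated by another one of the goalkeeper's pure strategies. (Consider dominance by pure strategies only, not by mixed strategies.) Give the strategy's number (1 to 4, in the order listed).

1

The goalkeeper prefers columns that give the kicker less. Compare I with II: -1 < 0, 6 < 7, 3 < 5, 3 < 8.
So II strictly dominates I for the goalkeeper; I is strictly dominated.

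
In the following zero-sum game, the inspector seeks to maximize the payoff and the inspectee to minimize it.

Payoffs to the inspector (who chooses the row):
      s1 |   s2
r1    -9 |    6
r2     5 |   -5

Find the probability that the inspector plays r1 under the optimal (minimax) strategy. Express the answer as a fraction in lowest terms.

2/5

Row minima are -9 and -5, so the inspector's maximin is -5; column maxima are 5 and 6, so the inspectee's minimax is 5. These differ, so the equilibrium is in mixed strategies.
Let the inspector play r1 with probability p. The inspectee is indifferent when −9p + 5(1−p) = 6p − 5(1−p), giving p = 2/5.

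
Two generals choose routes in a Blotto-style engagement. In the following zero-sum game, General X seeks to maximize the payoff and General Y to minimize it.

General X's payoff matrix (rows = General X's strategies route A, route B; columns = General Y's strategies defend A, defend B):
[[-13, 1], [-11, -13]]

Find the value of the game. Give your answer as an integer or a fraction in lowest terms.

Row minima are -13 and -13, so General X's maximin is -13; column maxima are -11 and 1, so General Y's minimax is -11. These differ, so the equilibrium is in mixed strategies.
Let General X play route A with probability p. General Y is indifferent when −13p − 11(1−p) = p − 13(1−p), giving p = 1/8.
Let General Y play defend A with probability q. General X is indifferent when −13q + (1−q) = −11q − 13(1−q), giving q = 7/8.
The value is -13·(7/8) + (1)·(1/8) = -45/4.

-45/4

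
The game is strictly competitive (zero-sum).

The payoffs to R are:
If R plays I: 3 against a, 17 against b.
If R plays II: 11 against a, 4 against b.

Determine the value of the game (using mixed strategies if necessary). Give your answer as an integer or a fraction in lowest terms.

25/3

Row minima are 3 and 4, so R's maximin is 4; column maxima are 11 and 17, so C's minimax is 11. These differ, so the equilibrium is in mixed strategies.
Let R play I with probability p. C is indifferent when 3p + 11(1−p) = 17p + 4(1−p), giving p = 1/3.
Let C play a with probability q. R is indifferent when 3q + 17(1−q) = 11q + 4(1−q), giving q = 13/21.
The value is 3·(13/21) + (17)·(8/21) = 25/3.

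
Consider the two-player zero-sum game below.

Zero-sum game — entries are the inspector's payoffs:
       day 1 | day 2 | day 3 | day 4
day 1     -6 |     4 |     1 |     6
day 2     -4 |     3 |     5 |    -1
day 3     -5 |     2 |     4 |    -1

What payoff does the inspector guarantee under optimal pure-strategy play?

-4

Row minima: -6, -4, -5 → the inspector's maximin is -4.
Column maxima: -4, 4, 5, 6 → the inspectee's minimax is -4.
They coincide at (day 2, day 1), so the value is -4.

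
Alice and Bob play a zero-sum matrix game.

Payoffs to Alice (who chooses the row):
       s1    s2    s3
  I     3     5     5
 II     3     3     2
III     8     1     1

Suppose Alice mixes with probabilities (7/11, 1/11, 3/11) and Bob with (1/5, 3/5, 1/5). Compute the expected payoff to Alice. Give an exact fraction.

Against (1/5, 3/5, 1/5), each row's expected payoff is I: 23/5; II: 14/5; III: 12/5.
Taking the (7/11, 1/11, 3/11)-weighted average: (7/11)·(23/5) + (1/11)·(14/5) + (3/11)·(12/5) = 211/55.

211/55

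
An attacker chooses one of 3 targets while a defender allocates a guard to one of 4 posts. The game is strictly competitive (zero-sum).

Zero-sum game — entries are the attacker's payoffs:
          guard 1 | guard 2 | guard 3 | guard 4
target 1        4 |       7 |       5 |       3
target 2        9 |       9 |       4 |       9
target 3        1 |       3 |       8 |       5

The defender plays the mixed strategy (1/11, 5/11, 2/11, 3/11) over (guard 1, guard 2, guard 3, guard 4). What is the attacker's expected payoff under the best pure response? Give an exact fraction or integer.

89/11

target 1: (4)·(1/11) + (7)·(5/11) + (5)·(2/11) + (3)·(3/11) = 58/11.
target 2: (9)·(1/11) + (9)·(5/11) + (4)·(2/11) + (9)·(3/11) = 89/11.
target 3: (1)·(1/11) + (3)·(5/11) + (8)·(2/11) + (5)·(3/11) = 47/11.
The best pure response is target 2 with expected payoff 89/11.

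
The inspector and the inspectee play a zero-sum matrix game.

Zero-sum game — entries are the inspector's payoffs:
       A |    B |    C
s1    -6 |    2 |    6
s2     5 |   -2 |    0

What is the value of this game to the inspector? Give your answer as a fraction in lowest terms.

-2/15

Column C is strictly dominated by B for the inspectee (it gives the inspector more in every row).
The remaining 2×2 game on (s1, s2) × (A, B) has no saddle point. Let the inspector play s1 with probability p; indifference gives −6p + 5(1−p) = 2p − 2(1−p), so p = 7/15.
Similarly the inspectee's optimal q on A is 4/15, and the value is -6·(4/15) + (2)·(11/15) = -2/15.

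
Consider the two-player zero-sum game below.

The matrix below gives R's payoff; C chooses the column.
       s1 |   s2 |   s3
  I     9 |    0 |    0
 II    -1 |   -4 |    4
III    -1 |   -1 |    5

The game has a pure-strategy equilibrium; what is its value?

Row minima: 0, -4, -1 → R's maximin is 0.
Column maxima: 9, 0, 5 → C's minimax is 0.
They coincide at (I, s2), so the value is 0.

0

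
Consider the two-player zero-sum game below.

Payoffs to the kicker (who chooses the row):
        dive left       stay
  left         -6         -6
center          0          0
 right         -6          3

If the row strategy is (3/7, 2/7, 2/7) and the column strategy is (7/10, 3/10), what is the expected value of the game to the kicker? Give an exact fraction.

Against (7/10, 3/10), each row's expected payoff is left: -6; center: 0; right: -33/10.
Taking the (3/7, 2/7, 2/7)-weighted average: (3/7)·(-6) + (2/7)·(0) + (2/7)·(-33/10) = -123/35.

-123/35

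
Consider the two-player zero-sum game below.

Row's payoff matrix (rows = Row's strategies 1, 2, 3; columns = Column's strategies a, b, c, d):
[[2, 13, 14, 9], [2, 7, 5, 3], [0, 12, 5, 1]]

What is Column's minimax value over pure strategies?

The worst case (largest entry) in each column is a: 2, b: 13, c: 14, d: 9.
The best (smallest) of these is 2.

2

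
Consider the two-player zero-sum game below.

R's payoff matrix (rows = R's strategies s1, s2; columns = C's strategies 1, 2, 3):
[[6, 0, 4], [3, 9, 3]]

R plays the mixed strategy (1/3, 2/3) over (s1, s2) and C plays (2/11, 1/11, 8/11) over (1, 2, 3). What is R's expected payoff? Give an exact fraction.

122/33

Against (2/11, 1/11, 8/11), each row's expected payoff is s1: 4; s2: 39/11.
Taking the (1/3, 2/3)-weighted average: (1/3)·(4) + (2/3)·(39/11) = 122/33.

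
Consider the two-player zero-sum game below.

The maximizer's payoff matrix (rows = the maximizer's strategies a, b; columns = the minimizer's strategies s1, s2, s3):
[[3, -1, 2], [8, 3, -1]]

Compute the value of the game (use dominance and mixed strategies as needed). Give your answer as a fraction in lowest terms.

5/7

Column s1 is strictly dominated by s2 for the minimizer (it gives the maximizer more in every row).
The remaining 2×2 game on (a, b) × (s2, s3) has no saddle point. Let the maximizer play a with probability p; indifference gives −p + 3(1−p) = 2p − (1−p), so p = 4/7.
Similarly the minimizer's optimal q on s2 is 3/7, and the value is -1·(3/7) + (2)·(4/7) = 5/7.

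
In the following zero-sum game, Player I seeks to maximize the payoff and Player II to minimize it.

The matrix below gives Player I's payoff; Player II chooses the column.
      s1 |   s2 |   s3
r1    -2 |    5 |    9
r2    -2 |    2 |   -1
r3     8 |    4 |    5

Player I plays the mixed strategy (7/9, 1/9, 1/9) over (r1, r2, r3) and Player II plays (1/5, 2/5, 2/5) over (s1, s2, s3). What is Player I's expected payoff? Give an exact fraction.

208/45

Against (1/5, 2/5, 2/5), each row's expected payoff is r1: 26/5; r2: 0; r3: 26/5.
Taking the (7/9, 1/9, 1/9)-weighted average: (7/9)·(26/5) + (1/9)·(0) + (1/9)·(26/5) = 208/45.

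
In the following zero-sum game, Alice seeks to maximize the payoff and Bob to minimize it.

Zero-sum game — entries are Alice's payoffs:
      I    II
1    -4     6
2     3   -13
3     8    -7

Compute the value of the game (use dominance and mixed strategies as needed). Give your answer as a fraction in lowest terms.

Row 2 is strictly dominated by row 3, so Alice never plays it.
The remaining 2×2 game on (1, 3) × (I, II) has no saddle point. Let Alice play 1 with probability p; indifference gives −4p + 8(1−p) = 6p − 7(1−p), so p = 3/5.
Similarly Bob's optimal q on I is 13/25, and the value is -4·(13/25) + (6)·(12/25) = 4/5.

4/5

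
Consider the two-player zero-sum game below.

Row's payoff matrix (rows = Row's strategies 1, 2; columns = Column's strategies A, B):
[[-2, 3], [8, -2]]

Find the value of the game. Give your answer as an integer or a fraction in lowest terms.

Row minima are -2 and -2, so Row's maximin is -2; column maxima are 8 and 3, so Column's minimax is 3. These differ, so the equilibrium is in mixed strategies.
Let Row play 1 with probability p. Column is indifferent when −2p + 8(1−p) = 3p − 2(1−p), giving p = 2/3.
Let Column play A with probability q. Row is indifferent when −2q + 3(1−q) = 8q − 2(1−q), giving q = 1/3.
The value is -2·(1/3) + (3)·(2/3) = 4/3.

4/3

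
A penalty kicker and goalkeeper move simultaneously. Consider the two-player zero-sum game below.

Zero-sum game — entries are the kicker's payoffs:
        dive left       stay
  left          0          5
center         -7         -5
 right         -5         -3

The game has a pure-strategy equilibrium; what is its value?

Row minima: 0, -7, -5 → the kicker's maximin is 0.
Column maxima: 0, 5 → the goalkeeper's minimax is 0.
They coincide at (left, dive left), so the value is 0.

0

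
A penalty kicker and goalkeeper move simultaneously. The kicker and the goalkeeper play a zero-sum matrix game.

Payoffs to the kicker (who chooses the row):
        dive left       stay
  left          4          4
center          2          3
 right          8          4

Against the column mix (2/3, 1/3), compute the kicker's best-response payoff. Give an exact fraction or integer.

20/3

left: (4)·(2/3) + (4)·(1/3) = 4.
center: (2)·(2/3) + (3)·(1/3) = 7/3.
right: (8)·(2/3) + (4)·(1/3) = 20/3.
The best pure response is right with expected payoff 20/3.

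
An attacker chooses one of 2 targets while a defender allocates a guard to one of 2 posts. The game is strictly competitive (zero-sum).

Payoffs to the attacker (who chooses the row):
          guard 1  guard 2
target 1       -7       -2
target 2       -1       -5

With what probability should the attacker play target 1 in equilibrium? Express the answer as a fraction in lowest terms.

Row minima are -7 and -5, so the attacker's maximin is -5; column maxima are -1 and -2, so the defender's minimax is -2. These differ, so the equilibrium is in mixed strategies.
Let the attacker play target 1 with probability p. The defender is indifferent when −7p − (1−p) = −2p − 5(1−p), giving p = 4/9.

4/9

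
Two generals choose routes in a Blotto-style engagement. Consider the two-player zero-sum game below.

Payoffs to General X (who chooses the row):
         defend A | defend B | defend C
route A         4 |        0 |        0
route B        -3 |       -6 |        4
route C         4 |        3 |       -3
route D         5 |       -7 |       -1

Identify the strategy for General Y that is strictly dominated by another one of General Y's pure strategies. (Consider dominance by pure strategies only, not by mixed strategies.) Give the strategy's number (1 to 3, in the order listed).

1

General Y prefers columns that give General X less. Compare defend A with defend B: 0 < 4, -6 < -3, 3 < 4, -7 < 5.
So defend B strictly dominates defend A for General Y; defend A is strictly dominated.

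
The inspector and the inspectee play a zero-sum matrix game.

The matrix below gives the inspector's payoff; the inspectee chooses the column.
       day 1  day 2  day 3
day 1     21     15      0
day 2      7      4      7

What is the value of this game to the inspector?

35/6

Column day 1 is strictly dominated by day 2 for the inspectee (it gives the inspector more in every row).
The remaining 2×2 game on (day 1, day 2) × (day 2, day 3) has no saddle point. Let the inspector play day 1 with probability p; indifference gives 15p + 4(1−p) = 7(1−p), so p = 1/6.
Similarly the inspectee's optimal q on day 2 is 7/18, and the value is 15·(7/18) + (0)·(11/18) = 35/6.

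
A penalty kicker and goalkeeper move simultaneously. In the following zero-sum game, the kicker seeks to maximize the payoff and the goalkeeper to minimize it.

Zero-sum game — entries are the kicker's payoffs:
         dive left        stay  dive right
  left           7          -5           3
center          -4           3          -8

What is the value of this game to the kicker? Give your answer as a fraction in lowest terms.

Column dive left is strictly dominated by dive right for the goalkeeper (it gives the kicker more in every row).
The remaining 2×2 game on (left, center) × (stay, dive right) has no saddle point. Let the kicker play left with probability p; indifference gives −5p + 3(1−p) = 3p − 8(1−p), so p = 11/19.
Similarly the goalkeeper's optimal q on stay is 11/19, and the value is -5·(11/19) + (3)·(8/19) = -31/19.

-31/19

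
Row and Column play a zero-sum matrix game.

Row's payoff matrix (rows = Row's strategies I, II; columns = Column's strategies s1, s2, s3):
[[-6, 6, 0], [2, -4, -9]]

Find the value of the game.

Column s2 is strictly dominated by s3 for Column (it gives Row more in every row).
The remaining 2×2 game on (I, II) × (s1, s3) has no saddle point. Let Row play I with probability p; indifference gives −6p + 2(1−p) = −9(1−p), so p = 11/17.
Similarly Column's optimal q on s1 is 9/17, and the value is -6·(9/17) + (0)·(8/17) = -54/17.

-54/17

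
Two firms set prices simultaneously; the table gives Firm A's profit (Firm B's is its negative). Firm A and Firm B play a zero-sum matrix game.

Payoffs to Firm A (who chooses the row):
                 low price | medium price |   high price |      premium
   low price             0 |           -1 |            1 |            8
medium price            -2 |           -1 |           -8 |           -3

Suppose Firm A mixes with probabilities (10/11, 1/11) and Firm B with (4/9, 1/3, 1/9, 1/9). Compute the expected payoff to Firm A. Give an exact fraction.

38/99

Against (4/9, 1/3, 1/9, 1/9), each row's expected payoff is low price: 2/3; medium price: -22/9.
Taking the (10/11, 1/11)-weighted average: (10/11)·(2/3) + (1/11)·(-22/9) = 38/99.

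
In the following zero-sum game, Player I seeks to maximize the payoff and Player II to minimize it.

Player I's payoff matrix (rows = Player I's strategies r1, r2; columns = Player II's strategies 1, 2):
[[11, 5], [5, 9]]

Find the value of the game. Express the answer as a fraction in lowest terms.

Row minima are 5 and 5, so Player I's maximin is 5; column maxima are 11 and 9, so Player II's minimax is 9. These differ, so the equilibrium is in mixed strategies.
Let Player I play r1 with probability p. Player II is indifferent when 11p + 5(1−p) = 5p + 9(1−p), giving p = 2/5.
Let Player II play 1 with probability q. Player I is indifferent when 11q + 5(1−q) = 5q + 9(1−q), giving q = 2/5.
The value is 11·(2/5) + (5)·(3/5) = 37/5.

37/5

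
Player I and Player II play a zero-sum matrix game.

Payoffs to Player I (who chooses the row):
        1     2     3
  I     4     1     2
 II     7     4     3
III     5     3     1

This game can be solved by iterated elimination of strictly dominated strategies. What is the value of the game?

3

Row III is strictly dominated by row II (7>5, 4>3, 3>1); eliminate III.
Column 1 is strictly dominated by 2 for Player II (1<4, 4<7); eliminate 1.
Row I is strictly dominated by row II (4>1, 3>2); eliminate I.
Column 2 is strictly dominated by 3 for Player II (3<4); eliminate 2.
Only (II, 3) remains, with payoff 3.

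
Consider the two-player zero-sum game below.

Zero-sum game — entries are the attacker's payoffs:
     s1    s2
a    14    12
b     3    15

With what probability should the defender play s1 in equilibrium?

3/14

Row minima are 12 and 3, so the attacker's maximin is 12; column maxima are 14 and 15, so the defender's minimax is 14. These differ, so the equilibrium is in mixed strategies.
Let the defender play s1 with probability q. The attacker is indifferent when 14q + 12(1−q) = 3q + 15(1−q), giving q = 3/14.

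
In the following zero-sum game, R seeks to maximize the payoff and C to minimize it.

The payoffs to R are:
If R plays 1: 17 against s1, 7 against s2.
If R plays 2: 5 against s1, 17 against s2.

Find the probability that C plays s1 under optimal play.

Row minima are 7 and 5, so R's maximin is 7; column maxima are 17 and 17, so C's minimax is 17. These differ, so the equilibrium is in mixed strategies.
Let C play s1 with probability q. R is indifferent when 17q + 7(1−q) = 5q + 17(1−q), giving q = 5/11.

5/11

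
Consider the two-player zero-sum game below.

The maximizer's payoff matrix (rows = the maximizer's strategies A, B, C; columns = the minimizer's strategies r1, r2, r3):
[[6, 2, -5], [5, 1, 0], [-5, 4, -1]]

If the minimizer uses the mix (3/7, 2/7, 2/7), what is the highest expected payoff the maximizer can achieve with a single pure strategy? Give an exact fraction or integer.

17/7

A: (6)·(3/7) + (2)·(2/7) + (-5)·(2/7) = 12/7.
B: (5)·(3/7) + (1)·(2/7) + (0)·(2/7) = 17/7.
C: (-5)·(3/7) + (4)·(2/7) + (-1)·(2/7) = -9/7.
The best pure response is B with expected payoff 17/7.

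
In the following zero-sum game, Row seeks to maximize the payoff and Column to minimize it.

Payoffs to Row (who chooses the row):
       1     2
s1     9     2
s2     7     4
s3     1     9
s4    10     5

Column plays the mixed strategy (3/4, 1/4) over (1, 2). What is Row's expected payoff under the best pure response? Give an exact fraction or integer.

s1: (9)·(3/4) + (2)·(1/4) = 29/4.
s2: (7)·(3/4) + (4)·(1/4) = 25/4.
s3: (1)·(3/4) + (9)·(1/4) = 3.
s4: (10)·(3/4) + (5)·(1/4) = 35/4.
The best pure response is s4 with expected payoff 35/4.

35/4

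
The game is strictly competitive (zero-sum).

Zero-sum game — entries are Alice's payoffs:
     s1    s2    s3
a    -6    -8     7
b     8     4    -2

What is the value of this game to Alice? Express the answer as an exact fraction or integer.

Column s1 is strictly dominated by s2 for Bob (it gives Alice more in every row).
The remaining 2×2 game on (a, b) × (s2, s3) has no saddle point. Let Alice play a with probability p; indifference gives −8p + 4(1−p) = 7p − 2(1−p), so p = 2/7.
Similarly Bob's optimal q on s2 is 3/7, and the value is -8·(3/7) + (7)·(4/7) = 4/7.

4/7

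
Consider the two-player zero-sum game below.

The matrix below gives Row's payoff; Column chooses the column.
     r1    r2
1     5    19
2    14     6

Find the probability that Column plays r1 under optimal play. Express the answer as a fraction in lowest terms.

Row minima are 5 and 6, so Row's maximin is 6; column maxima are 14 and 19, so Column's minimax is 14. These differ, so the equilibrium is in mixed strategies.
Let Column play r1 with probability q. Row is indifferent when 5q + 19(1−q) = 14q + 6(1−q), giving q = 13/22.

13/22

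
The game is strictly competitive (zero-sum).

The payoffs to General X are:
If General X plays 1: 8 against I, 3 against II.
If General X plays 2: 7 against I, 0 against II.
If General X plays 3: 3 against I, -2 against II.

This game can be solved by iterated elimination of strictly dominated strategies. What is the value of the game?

Row 3 is strictly dominated by row 1 (8>3, 3>-2); eliminate 3.
Column I is strictly dominated by II for General Y (3<8, 0<7); eliminate I.
Row 2 is strictly dominated by row 1 (3>0); eliminate 2.
Only (1, II) remains, with payoff 3.

3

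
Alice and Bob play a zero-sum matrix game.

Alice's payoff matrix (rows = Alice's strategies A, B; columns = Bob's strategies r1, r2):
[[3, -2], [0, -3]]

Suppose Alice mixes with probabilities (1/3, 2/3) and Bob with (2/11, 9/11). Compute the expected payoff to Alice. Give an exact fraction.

-2

Against (2/11, 9/11), each row's expected payoff is A: -12/11; B: -27/11.
Taking the (1/3, 2/3)-weighted average: (1/3)·(-12/11) + (2/3)·(-27/11) = -2.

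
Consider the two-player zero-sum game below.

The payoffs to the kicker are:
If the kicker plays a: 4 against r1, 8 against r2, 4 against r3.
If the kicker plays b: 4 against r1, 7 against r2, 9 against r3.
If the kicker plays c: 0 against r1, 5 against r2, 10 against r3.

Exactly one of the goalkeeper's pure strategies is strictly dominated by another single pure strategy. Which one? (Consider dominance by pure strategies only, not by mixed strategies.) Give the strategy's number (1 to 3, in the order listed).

2

The goalkeeper prefers columns that give the kicker less. Compare r2 with r1: 4 < 8, 4 < 7, 0 < 5.
So r1 strictly dominates r2 for the goalkeeper; r2 is strictly dominated.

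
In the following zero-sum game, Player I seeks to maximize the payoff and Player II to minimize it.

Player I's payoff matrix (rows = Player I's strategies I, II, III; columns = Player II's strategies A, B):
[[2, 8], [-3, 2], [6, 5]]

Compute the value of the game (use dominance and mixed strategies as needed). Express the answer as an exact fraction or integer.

Row II is strictly dominated by row I, so Player I never plays it.
The remaining 2×2 game on (I, III) × (A, B) has no saddle point. Let Player I play I with probability p; indifference gives 2p + 6(1−p) = 8p + 5(1−p), so p = 1/7.
Similarly Player II's optimal q on A is 3/7, and the value is 2·(3/7) + (8)·(4/7) = 38/7.

38/7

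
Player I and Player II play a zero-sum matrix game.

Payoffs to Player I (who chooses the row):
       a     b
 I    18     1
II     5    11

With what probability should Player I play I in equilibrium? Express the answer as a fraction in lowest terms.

6/23

Row minima are 1 and 5, so Player I's maximin is 5; column maxima are 18 and 11, so Player II's minimax is 11. These differ, so the equilibrium is in mixed strategies.
Let Player I play I with probability p. Player II is indifferent when 18p + 5(1−p) = p + 11(1−p), giving p = 6/23.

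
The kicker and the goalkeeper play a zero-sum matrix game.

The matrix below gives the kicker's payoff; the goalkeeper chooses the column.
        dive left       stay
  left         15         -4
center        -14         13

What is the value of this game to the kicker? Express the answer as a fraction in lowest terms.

Row minima are -4 and -14, so the kicker's maximin is -4; column maxima are 15 and 13, so the goalkeeper's minimax is 13. These differ, so the equilibrium is in mixed strategies.
Let the kicker play left with probability p. The goalkeeper is indifferent when 15p − 14(1−p) = −4p + 13(1−p), giving p = 27/46.
Let the goalkeeper play dive left with probability q. The kicker is indifferent when 15q − 4(1−q) = −14q + 13(1−q), giving q = 17/46.
The value is 15·(17/46) + (-4)·(29/46) = 139/46.

139/46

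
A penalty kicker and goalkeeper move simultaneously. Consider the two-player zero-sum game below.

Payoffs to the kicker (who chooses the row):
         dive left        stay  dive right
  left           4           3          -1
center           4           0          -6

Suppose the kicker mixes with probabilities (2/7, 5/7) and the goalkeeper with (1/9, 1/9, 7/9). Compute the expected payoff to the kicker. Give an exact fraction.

Against (1/9, 1/9, 7/9), each row's expected payoff is left: 0; center: -38/9.
Taking the (2/7, 5/7)-weighted average: (2/7)·(0) + (5/7)·(-38/9) = -190/63.

-190/63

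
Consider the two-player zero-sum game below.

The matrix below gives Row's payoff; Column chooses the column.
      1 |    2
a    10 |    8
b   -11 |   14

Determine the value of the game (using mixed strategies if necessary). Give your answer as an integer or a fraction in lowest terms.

76/9

Row minima are 8 and -11, so Row's maximin is 8; column maxima are 10 and 14, so Column's minimax is 10. These differ, so the equilibrium is in mixed strategies.
Let Row play a with probability p. Column is indifferent when 10p − 11(1−p) = 8p + 14(1−p), giving p = 25/27.
Let Column play 1 with probability q. Row is indifferent when 10q + 8(1−q) = −11q + 14(1−q), giving q = 2/9.
The value is 10·(2/9) + (8)·(7/9) = 76/9.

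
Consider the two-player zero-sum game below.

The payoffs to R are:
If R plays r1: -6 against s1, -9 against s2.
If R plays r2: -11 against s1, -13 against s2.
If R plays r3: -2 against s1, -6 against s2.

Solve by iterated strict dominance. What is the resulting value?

-6

Column s1 is strictly dominated by s2 for C (-9<-6, -13<-11, -6<-2); eliminate s1.
Row r2 is strictly dominated by row r1 (-9>-13); eliminate r2.
Row r1 is strictly dominated by row r3 (-6>-9); eliminate r1.
Only (r3, s2) remains, with payoff -6.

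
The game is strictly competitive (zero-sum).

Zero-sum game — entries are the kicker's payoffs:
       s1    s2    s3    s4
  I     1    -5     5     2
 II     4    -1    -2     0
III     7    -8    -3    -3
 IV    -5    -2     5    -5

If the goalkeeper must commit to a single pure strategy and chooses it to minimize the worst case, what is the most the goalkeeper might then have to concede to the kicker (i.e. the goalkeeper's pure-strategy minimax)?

-1

The worst case (largest entry) in each column is s1: 7, s2: -1, s3: 5, s4: 2.
The best (smallest) of these is -1.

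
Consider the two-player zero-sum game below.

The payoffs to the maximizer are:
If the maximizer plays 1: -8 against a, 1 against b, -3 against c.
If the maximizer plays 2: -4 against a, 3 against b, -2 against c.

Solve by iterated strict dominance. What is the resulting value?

-4

Row 1 is strictly dominated by row 2 (-4>-8, 3>1, -2>-3); eliminate 1.
Column b is strictly dominated by a for the minimizer (-4<3); eliminate b.
Column c is strictly dominated by a for the minimizer (-4<-2); eliminate c.
Only (2, a) remains, with payoff -4.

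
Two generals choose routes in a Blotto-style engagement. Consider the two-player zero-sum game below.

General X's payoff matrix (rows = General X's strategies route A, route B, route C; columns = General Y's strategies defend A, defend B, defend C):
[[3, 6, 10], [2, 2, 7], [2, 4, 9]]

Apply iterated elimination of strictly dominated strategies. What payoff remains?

Column defend C is strictly dominated by defend A for General Y (3<10, 2<7, 2<9); eliminate defend C.
Row route C is strictly dominated by row route A (3>2, 6>4); eliminate route C.
Row route B is strictly dominated by row route A (3>2, 6>2); eliminate route B.
Column defend B is strictly dominated by defend A for General Y (3<6); eliminate defend B.
Only (route A, defend A) remains, with payoff 3.

3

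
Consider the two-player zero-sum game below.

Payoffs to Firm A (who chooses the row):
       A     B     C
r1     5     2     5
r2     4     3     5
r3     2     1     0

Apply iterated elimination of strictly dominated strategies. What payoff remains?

3

Row r3 is strictly dominated by row r1 (5>2, 2>1, 5>0); eliminate r3.
Column C is strictly dominated by B for Firm B (2<5, 3<5); eliminate C.
Column A is strictly dominated by B for Firm B (2<5, 3<4); eliminate A.
Row r1 is strictly dominated by row r2 (3>2); eliminate r1.
Only (r2, B) remains, with payoff 3.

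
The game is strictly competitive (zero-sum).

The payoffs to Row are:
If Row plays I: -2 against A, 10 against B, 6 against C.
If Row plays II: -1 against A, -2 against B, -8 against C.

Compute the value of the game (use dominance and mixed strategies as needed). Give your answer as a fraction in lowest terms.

Column B is strictly dominated by C for Column (it gives Row more in every row).
The remaining 2×2 game on (I, II) × (A, C) has no saddle point. Let Row play I with probability p; indifference gives −2p − (1−p) = 6p − 8(1−p), so p = 7/15.
Similarly Column's optimal q on A is 14/15, and the value is -2·(14/15) + (6)·(1/15) = -22/15.

-22/15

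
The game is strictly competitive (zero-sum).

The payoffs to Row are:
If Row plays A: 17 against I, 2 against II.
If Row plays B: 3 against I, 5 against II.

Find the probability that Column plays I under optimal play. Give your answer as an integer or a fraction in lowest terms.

3/17

Row minima are 2 and 3, so Row's maximin is 3; column maxima are 17 and 5, so Column's minimax is 5. These differ, so the equilibrium is in mixed strategies.
Let Column play I with probability q. Row is indifferent when 17q + 2(1−q) = 3q + 5(1−q), giving q = 3/17.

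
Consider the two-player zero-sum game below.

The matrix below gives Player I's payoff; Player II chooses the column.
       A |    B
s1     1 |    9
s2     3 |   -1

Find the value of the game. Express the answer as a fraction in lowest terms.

Row minima are 1 and -1, so Player I's maximin is 1; column maxima are 3 and 9, so Player II's minimax is 3. These differ, so the equilibrium is in mixed strategies.
Let Player I play s1 with probability p. Player II is indifferent when p + 3(1−p) = 9p − (1−p), giving p = 1/3.
Let Player II play A with probability q. Player I is indifferent when q + 9(1−q) = 3q − (1−q), giving q = 5/6.
The value is 1·(5/6) + (9)·(1/6) = 7/3.

7/3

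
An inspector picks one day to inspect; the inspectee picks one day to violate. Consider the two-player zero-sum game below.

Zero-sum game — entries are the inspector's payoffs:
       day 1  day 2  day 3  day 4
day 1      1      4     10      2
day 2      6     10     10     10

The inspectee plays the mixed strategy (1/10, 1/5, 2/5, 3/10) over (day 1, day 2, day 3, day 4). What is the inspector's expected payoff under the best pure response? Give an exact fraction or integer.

day 1: (1)·(1/10) + (4)·(1/5) + (10)·(2/5) + (2)·(3/10) = 11/2.
day 2: (6)·(1/10) + (10)·(1/5) + (10)·(2/5) + (10)·(3/10) = 48/5.
The best pure response is day 2 with expected payoff 48/5.

48/5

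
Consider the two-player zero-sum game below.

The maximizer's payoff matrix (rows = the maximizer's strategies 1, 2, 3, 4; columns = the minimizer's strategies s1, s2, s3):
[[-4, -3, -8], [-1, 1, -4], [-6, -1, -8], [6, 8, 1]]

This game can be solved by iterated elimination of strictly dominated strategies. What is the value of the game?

1

Row 2 is strictly dominated by row 4 (6>-1, 8>1, 1>-4); eliminate 2.
Row 1 is strictly dominated by row 4 (6>-4, 8>-3, 1>-8); eliminate 1.
Column s1 is strictly dominated by s3 for the minimizer (-8<-6, 1<6); eliminate s1.
Row 3 is strictly dominated by row 4 (8>-1, 1>-8); eliminate 3.
Column s2 is strictly dominated by s3 for the minimizer (1<8); eliminate s2.
Only (4, s3) remains, with payoff 1.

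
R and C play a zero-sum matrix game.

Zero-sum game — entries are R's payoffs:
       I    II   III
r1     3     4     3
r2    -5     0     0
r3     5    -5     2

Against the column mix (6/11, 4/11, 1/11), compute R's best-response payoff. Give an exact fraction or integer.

r1: (3)·(6/11) + (4)·(4/11) + (3)·(1/11) = 37/11.
r2: (-5)·(6/11) + (0)·(4/11) + (0)·(1/11) = -30/11.
r3: (5)·(6/11) + (-5)·(4/11) + (2)·(1/11) = 12/11.
The best pure response is r1 with expected payoff 37/11.

37/11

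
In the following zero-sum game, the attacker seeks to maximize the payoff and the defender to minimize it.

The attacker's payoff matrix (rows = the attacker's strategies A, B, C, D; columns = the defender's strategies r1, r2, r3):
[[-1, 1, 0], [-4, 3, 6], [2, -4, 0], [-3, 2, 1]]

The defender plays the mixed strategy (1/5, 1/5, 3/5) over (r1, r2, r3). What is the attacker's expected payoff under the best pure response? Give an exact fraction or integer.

A: (-1)·(1/5) + (1)·(1/5) + (0)·(3/5) = 0.
B: (-4)·(1/5) + (3)·(1/5) + (6)·(3/5) = 17/5.
C: (2)·(1/5) + (-4)·(1/5) + (0)·(3/5) = -2/5.
D: (-3)·(1/5) + (2)·(1/5) + (1)·(3/5) = 2/5.
The best pure response is B with expected payoff 17/5.

17/5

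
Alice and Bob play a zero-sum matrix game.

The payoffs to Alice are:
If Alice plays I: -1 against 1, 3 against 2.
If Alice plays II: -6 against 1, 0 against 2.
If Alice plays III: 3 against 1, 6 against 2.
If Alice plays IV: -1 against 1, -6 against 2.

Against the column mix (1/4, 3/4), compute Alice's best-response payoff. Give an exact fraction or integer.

21/4

I: (-1)·(1/4) + (3)·(3/4) = 2.
II: (-6)·(1/4) + (0)·(3/4) = -3/2.
III: (3)·(1/4) + (6)·(3/4) = 21/4.
IV: (-1)·(1/4) + (-6)·(3/4) = -19/4.
The best pure response is III with expected payoff 21/4.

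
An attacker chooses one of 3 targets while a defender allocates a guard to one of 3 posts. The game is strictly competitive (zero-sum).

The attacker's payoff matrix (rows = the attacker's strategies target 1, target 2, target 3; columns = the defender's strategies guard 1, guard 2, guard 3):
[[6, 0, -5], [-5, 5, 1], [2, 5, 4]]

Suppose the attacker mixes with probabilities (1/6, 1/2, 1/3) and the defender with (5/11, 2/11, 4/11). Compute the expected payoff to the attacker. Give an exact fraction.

49/66

Against (5/11, 2/11, 4/11), each row's expected payoff is target 1: 10/11; target 2: -1; target 3: 36/11.
Taking the (1/6, 1/2, 1/3)-weighted average: (1/6)·(10/11) + (1/2)·(-1) + (1/3)·(36/11) = 49/66.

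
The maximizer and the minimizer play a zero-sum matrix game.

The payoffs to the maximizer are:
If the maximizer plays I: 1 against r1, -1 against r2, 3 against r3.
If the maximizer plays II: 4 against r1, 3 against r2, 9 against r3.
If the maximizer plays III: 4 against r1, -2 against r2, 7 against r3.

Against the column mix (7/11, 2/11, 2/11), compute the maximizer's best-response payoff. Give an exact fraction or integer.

I: (1)·(7/11) + (-1)·(2/11) + (3)·(2/11) = 1.
II: (4)·(7/11) + (3)·(2/11) + (9)·(2/11) = 52/11.
III: (4)·(7/11) + (-2)·(2/11) + (7)·(2/11) = 38/11.
The best pure response is II with expected payoff 52/11.

52/11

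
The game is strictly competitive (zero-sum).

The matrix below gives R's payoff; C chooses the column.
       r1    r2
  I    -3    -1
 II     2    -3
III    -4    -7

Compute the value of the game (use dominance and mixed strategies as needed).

-11/7

Row III is strictly dominated by row II, so R never plays it.
The remaining 2×2 game on (I, II) × (r1, r2) has no saddle point. Let R play I with probability p; indifference gives −3p + 2(1−p) = −p − 3(1−p), so p = 5/7.
Similarly C's optimal q on r1 is 2/7, and the value is -3·(2/7) + (-1)·(5/7) = -11/7.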